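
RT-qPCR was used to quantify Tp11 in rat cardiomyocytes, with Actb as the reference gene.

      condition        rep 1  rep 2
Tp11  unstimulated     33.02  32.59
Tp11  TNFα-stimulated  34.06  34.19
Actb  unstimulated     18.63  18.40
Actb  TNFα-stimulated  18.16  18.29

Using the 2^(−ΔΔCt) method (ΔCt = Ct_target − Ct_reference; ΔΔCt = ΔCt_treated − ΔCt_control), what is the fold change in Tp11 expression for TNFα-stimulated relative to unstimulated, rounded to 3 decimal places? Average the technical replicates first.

Mean Ct: Tp11 unstimulated 32.805; Tp11 TNFα-stimulated 34.125; Actb unstimulated 18.515; Actb TNFα-stimulated 18.225
ΔCt(unstimulated) = 32.805 − 18.515 = 14.290
ΔCt(TNFα-stimulated) = 34.125 − 18.225 = 15.900
ΔΔCt = 15.900 − 14.290 = 1.610
Fold change = 2^(−1.610) = 0.3276

0.328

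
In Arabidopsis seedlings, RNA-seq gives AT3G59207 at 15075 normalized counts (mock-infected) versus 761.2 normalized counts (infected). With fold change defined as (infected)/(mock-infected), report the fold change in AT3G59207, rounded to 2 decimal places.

Fold change = 761.2 / 15075 = 0.050
AT3G59207 is downregulated.

0.05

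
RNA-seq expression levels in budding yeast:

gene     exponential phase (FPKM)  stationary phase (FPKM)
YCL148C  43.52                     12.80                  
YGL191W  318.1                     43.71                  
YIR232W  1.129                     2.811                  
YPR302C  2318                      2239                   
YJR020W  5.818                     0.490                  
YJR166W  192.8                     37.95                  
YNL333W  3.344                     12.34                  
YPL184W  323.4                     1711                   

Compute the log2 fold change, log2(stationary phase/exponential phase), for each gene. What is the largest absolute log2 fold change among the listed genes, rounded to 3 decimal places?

3.570

log2(12.80/43.52) = -1.766  (YCL148C)
log2(43.71/318.1) = -2.863  (YGL191W)
log2(2.811/1.129) = 1.316  (YIR232W)
log2(2239/2318) = -0.050  (YPR302C)
log2(0.490/5.818) = -3.570  (YJR020W)
log2(37.95/192.8) = -2.345  (YJR166W)
log2(12.34/3.344) = 1.884  (YNL333W)
log2(1711/323.4) = 2.403  (YPL184W)
The largest magnitude belongs to YJR020W.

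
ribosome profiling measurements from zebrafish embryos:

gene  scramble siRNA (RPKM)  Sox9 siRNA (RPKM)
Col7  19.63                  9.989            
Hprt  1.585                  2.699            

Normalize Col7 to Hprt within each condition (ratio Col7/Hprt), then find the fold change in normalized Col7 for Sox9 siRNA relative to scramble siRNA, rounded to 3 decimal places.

0.299

Col7/Hprt (scramble siRNA) = 19.63 / 1.585 = 12.385
Col7/Hprt (Sox9 siRNA) = 9.989 / 2.699 = 3.701
Fold change = 3.701 / 12.385 = 0.2988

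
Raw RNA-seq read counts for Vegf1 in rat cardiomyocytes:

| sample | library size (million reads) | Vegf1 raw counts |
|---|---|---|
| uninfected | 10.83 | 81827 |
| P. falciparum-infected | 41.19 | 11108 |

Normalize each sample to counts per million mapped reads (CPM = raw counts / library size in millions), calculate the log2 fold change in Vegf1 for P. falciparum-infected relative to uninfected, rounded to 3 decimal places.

-4.808

CPM(uninfected) = 81827 / 10.83 = 7555.5863
CPM(P. falciparum-infected) = 11108 / 41.19 = 269.6771
Fold change = 269.6771 / 7555.5863 = 0.03569
log2(0.03569) = -4.8082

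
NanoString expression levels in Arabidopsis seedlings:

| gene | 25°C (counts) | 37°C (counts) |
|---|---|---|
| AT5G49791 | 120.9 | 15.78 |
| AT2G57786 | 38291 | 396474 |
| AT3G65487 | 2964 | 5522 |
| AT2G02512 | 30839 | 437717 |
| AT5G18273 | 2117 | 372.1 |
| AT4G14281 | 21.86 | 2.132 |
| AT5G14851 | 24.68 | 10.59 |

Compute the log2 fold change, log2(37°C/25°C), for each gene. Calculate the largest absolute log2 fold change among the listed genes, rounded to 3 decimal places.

log2(15.78/120.9) = -2.938  (AT5G49791)
log2(396474/38291) = 3.372  (AT2G57786)
log2(5522/2964) = 0.898  (AT3G65487)
log2(437717/30839) = 3.827  (AT2G02512)
log2(372.1/2117) = -2.508  (AT5G18273)
log2(2.132/21.86) = -3.358  (AT4G14281)
log2(10.59/24.68) = -1.221  (AT5G14851)
The largest magnitude belongs to AT2G02512.

3.827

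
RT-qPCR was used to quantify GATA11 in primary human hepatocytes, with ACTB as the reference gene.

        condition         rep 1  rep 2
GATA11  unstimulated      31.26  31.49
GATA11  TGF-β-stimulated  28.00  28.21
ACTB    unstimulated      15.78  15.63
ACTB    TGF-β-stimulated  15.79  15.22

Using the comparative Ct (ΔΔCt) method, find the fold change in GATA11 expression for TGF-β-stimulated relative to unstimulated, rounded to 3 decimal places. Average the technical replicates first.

8.398

Mean Ct: GATA11 unstimulated 31.375; GATA11 TGF-β-stimulated 28.105; ACTB unstimulated 15.705; ACTB TGF-β-stimulated 15.505
ΔCt(unstimulated) = 31.375 − 15.705 = 15.670
ΔCt(TGF-β-stimulated) = 28.105 − 15.505 = 12.600
ΔΔCt = 12.600 − 15.670 = -3.070
Fold change = 2^(−(-3.070)) = 2^3.070 = 8.3977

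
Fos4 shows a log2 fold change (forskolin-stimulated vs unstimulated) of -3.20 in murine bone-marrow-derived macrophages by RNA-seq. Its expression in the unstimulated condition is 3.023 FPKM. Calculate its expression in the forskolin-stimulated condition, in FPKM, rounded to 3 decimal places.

0.329

Fold change = 2^(-3.20) = 0.1088
forskolin-stimulated expression = 3.023 × 0.1088 = 0.329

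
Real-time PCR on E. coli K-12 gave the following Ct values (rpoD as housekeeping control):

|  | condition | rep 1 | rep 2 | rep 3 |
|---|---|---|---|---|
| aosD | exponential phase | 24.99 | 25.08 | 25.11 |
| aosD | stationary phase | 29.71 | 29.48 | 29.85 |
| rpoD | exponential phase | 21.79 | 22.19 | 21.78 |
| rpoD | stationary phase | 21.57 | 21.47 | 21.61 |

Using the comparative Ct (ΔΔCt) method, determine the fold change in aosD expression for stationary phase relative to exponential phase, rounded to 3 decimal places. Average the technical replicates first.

Mean Ct: aosD exponential phase 25.060; aosD stationary phase 29.680; rpoD exponential phase 21.920; rpoD stationary phase 21.550
ΔCt(exponential phase) = 25.060 − 21.920 = 3.140
ΔCt(stationary phase) = 29.680 − 21.550 = 8.130
ΔΔCt = 8.130 − 3.140 = 4.990
Fold change = 2^(−4.990) = 0.0315

0.031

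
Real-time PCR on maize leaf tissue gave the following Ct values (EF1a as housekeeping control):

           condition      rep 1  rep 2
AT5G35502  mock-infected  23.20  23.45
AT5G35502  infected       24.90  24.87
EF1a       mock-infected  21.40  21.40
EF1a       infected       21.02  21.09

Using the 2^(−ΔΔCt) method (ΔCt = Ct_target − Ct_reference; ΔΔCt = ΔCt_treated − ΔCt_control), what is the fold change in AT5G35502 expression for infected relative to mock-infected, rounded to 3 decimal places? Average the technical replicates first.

0.267

Mean Ct: AT5G35502 mock-infected 23.325; AT5G35502 infected 24.885; EF1a mock-infected 21.400; EF1a infected 21.055
ΔCt(mock-infected) = 23.325 − 21.400 = 1.925
ΔCt(infected) = 24.885 − 21.055 = 3.830
ΔΔCt = 3.830 − 1.925 = 1.905
Fold change = 2^(−1.905) = 0.2670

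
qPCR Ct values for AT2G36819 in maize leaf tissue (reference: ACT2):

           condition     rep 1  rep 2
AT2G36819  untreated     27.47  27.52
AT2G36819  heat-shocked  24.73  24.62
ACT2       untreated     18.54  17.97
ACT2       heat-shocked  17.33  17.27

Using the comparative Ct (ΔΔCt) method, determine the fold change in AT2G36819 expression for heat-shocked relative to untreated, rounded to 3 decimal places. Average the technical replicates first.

3.643

Mean Ct: AT2G36819 untreated 27.495; AT2G36819 heat-shocked 24.675; ACT2 untreated 18.255; ACT2 heat-shocked 17.300
ΔCt(untreated) = 27.495 − 18.255 = 9.240
ΔCt(heat-shocked) = 24.675 − 17.300 = 7.375
ΔΔCt = 7.375 − 9.240 = -1.865
Fold change = 2^(−(-1.865)) = 2^1.865 = 3.6427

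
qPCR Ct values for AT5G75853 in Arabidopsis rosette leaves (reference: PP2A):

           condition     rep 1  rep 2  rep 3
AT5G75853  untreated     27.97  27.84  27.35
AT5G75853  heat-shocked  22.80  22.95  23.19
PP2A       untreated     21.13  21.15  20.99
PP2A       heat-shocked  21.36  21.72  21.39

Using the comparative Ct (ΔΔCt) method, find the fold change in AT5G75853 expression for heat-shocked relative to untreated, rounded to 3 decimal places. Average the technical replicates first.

Mean Ct: AT5G75853 untreated 27.720; AT5G75853 heat-shocked 22.980; PP2A untreated 21.090; PP2A heat-shocked 21.490
ΔCt(untreated) = 27.720 − 21.090 = 6.630
ΔCt(heat-shocked) = 22.980 − 21.490 = 1.490
ΔΔCt = 1.490 − 6.630 = -5.140
Fold change = 2^(−(-5.140)) = 2^5.140 = 35.2610

35.261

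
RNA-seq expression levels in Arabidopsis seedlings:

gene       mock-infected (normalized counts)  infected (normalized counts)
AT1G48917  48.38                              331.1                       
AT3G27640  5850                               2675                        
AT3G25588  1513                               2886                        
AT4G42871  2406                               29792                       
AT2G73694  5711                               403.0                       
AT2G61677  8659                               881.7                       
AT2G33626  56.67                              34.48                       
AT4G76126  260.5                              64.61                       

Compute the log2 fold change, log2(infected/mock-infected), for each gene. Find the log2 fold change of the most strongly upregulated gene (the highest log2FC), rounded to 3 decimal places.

3.630

log2(331.1/48.38) = 2.775  (AT1G48917)
log2(2675/5850) = -1.129  (AT3G27640)
log2(2886/1513) = 0.932  (AT3G25588)
log2(29792/2406) = 3.630  (AT4G42871)
log2(403.0/5711) = -3.825  (AT2G73694)
log2(881.7/8659) = -3.296  (AT2G61677)
log2(34.48/56.67) = -0.717  (AT2G33626)
log2(64.61/260.5) = -2.011  (AT4G76126)
AT4G42871 is most strongly upregulated.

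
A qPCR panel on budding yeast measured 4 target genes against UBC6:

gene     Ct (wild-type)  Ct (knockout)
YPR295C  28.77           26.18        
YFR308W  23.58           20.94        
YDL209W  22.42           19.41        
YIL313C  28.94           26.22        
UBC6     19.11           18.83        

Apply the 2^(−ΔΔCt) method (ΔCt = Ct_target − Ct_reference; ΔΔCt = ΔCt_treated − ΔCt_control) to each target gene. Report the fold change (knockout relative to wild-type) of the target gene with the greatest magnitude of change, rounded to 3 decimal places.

6.635

YPR295C: ΔΔCt = (26.18−18.83) − (28.77−19.11) = 7.35 − 9.66 = -2.31; fold change = 2^2.31 = 4.959
YFR308W: ΔΔCt = (20.94−18.83) − (23.58−19.11) = 2.11 − 4.47 = -2.36; fold change = 2^2.36 = 5.134
YDL209W: ΔΔCt = (19.41−18.83) − (22.42−19.11) = 0.58 − 3.31 = -2.73; fold change = 2^2.73 = 6.635
YIL313C: ΔΔCt = (26.22−18.83) − (28.94−19.11) = 7.39 − 9.83 = -2.44; fold change = 2^2.44 = 5.426
YDL209W has the largest |ΔΔCt| = 2.73.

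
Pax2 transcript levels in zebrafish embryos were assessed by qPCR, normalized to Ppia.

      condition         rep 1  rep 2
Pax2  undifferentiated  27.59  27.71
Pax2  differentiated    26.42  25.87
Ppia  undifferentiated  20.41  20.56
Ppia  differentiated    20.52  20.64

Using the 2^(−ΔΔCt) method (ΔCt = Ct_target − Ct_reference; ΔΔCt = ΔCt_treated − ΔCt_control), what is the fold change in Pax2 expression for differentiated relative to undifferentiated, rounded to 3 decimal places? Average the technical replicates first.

Mean Ct: Pax2 undifferentiated 27.650; Pax2 differentiated 26.145; Ppia undifferentiated 20.485; Ppia differentiated 20.580
ΔCt(undifferentiated) = 27.650 − 20.485 = 7.165
ΔCt(differentiated) = 26.145 − 20.580 = 5.565
ΔΔCt = 5.565 − 7.165 = -1.600
Fold change = 2^(−(-1.600)) = 2^1.600 = 3.0314

3.031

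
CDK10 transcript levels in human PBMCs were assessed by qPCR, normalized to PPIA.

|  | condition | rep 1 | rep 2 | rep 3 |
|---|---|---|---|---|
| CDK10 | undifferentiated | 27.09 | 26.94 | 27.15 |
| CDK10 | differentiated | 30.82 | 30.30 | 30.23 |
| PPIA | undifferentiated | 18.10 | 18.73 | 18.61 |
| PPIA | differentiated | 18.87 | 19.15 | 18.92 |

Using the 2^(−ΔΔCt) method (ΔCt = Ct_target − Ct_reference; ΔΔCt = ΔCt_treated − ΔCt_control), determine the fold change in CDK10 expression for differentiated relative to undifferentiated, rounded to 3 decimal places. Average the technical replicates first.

0.135

Mean Ct: CDK10 undifferentiated 27.060; CDK10 differentiated 30.450; PPIA undifferentiated 18.480; PPIA differentiated 18.980
ΔCt(undifferentiated) = 27.060 − 18.480 = 8.580
ΔCt(differentiated) = 30.450 − 18.980 = 11.470
ΔΔCt = 11.470 − 8.580 = 2.890
Fold change = 2^(−2.890) = 0.1349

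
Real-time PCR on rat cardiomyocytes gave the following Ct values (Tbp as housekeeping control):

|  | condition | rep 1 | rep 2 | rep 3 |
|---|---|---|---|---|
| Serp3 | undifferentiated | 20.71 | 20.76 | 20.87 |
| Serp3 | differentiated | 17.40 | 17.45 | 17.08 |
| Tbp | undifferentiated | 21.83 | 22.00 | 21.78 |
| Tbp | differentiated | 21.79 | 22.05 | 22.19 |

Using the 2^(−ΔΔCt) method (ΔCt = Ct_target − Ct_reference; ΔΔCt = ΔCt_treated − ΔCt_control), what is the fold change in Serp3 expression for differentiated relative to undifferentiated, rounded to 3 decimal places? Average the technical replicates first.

Mean Ct: Serp3 undifferentiated 20.780; Serp3 differentiated 17.310; Tbp undifferentiated 21.870; Tbp differentiated 22.010
ΔCt(undifferentiated) = 20.780 − 21.870 = -1.090
ΔCt(differentiated) = 17.310 − 22.010 = -4.700
ΔΔCt = -4.700 − (-1.090) = -3.610
Fold change = 2^(−(-3.610)) = 2^3.610 = 12.2101

12.210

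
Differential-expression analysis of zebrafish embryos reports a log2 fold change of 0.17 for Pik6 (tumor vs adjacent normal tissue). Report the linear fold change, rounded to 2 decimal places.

1.13

Fold change = 2^(0.17) = 1.125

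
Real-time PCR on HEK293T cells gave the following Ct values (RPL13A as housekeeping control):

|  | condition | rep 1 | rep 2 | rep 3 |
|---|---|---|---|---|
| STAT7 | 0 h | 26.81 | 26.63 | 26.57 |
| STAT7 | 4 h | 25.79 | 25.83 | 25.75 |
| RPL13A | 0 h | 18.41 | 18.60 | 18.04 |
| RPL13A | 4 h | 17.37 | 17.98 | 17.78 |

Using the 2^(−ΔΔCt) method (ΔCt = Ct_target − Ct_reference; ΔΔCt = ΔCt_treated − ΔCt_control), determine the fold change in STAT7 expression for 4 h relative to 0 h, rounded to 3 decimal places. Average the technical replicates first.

1.181

Mean Ct: STAT7 0 h 26.670; STAT7 4 h 25.790; RPL13A 0 h 18.350; RPL13A 4 h 17.710
ΔCt(0 h) = 26.670 − 18.350 = 8.320
ΔCt(4 h) = 25.790 − 17.710 = 8.080
ΔΔCt = 8.080 − 8.320 = -0.240
Fold change = 2^(−(-0.240)) = 2^0.240 = 1.1810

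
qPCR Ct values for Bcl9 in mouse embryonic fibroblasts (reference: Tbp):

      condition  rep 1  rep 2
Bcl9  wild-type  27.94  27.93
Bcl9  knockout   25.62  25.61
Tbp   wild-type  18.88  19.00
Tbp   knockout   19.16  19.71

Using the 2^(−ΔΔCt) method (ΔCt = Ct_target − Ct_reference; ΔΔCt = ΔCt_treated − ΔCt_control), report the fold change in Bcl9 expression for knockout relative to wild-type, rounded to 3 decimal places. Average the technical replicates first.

7.037

Mean Ct: Bcl9 wild-type 27.935; Bcl9 knockout 25.615; Tbp wild-type 18.940; Tbp knockout 19.435
ΔCt(wild-type) = 27.935 − 18.940 = 8.995
ΔCt(knockout) = 25.615 − 19.435 = 6.180
ΔΔCt = 6.180 − 8.995 = -2.815
Fold change = 2^(−(-2.815)) = 2^2.815 = 7.0372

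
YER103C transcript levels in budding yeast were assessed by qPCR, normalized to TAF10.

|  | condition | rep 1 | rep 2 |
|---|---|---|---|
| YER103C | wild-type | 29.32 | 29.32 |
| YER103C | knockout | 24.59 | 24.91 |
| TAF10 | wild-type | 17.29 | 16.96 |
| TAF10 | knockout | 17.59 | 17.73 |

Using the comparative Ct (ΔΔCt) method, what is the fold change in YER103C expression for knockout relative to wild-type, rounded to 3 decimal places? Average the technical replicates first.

Mean Ct: YER103C wild-type 29.320; YER103C knockout 24.750; TAF10 wild-type 17.125; TAF10 knockout 17.660
ΔCt(wild-type) = 29.320 − 17.125 = 12.195
ΔCt(knockout) = 24.750 − 17.660 = 7.090
ΔΔCt = 7.090 − 12.195 = -5.105
Fold change = 2^(−(-5.105)) = 2^5.105 = 34.4158

34.416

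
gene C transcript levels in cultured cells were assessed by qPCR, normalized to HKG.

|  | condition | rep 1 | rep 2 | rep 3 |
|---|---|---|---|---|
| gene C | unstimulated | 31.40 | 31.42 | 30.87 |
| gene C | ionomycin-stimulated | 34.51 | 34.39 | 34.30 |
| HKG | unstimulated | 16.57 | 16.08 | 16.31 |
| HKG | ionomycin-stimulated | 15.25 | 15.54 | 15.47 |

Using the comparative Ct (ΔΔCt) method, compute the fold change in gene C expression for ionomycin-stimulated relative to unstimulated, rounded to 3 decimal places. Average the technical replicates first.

Mean Ct: gene C unstimulated 31.230; gene C ionomycin-stimulated 34.400; HKG unstimulated 16.320; HKG ionomycin-stimulated 15.420
ΔCt(unstimulated) = 31.230 − 16.320 = 14.910
ΔCt(ionomycin-stimulated) = 34.400 − 15.420 = 18.980
ΔΔCt = 18.980 − 14.910 = 4.070
Fold change = 2^(−4.070) = 0.0595

0.060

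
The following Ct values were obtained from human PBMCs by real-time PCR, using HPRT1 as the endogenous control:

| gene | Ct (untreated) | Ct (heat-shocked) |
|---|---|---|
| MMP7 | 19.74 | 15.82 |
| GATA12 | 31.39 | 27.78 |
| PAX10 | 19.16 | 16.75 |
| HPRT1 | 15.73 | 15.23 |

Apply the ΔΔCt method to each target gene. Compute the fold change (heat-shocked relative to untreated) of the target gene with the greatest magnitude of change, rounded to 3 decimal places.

MMP7: ΔΔCt = (15.82−15.23) − (19.74−15.73) = 0.59 − 4.01 = -3.42; fold change = 2^3.42 = 10.703
GATA12: ΔΔCt = (27.78−15.23) − (31.39−15.73) = 12.55 − 15.66 = -3.11; fold change = 2^3.11 = 8.634
PAX10: ΔΔCt = (16.75−15.23) − (19.16−15.73) = 1.52 − 3.43 = -1.91; fold change = 2^1.91 = 3.758
MMP7 has the largest |ΔΔCt| = 3.42.

10.703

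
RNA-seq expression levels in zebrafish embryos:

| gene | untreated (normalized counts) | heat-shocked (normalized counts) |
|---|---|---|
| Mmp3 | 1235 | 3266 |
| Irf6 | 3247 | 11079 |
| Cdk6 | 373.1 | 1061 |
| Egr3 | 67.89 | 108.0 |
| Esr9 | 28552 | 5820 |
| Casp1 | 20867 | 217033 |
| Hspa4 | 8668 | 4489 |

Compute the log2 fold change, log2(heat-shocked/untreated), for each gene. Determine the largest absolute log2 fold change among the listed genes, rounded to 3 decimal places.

3.379

log2(3266/1235) = 1.403  (Mmp3)
log2(11079/3247) = 1.771  (Irf6)
log2(1061/373.1) = 1.508  (Cdk6)
log2(108.0/67.89) = 0.670  (Egr3)
log2(5820/28552) = -2.295  (Esr9)
log2(217033/20867) = 3.379  (Casp1)
log2(4489/8668) = -0.949  (Hspa4)
The largest magnitude belongs to Casp1.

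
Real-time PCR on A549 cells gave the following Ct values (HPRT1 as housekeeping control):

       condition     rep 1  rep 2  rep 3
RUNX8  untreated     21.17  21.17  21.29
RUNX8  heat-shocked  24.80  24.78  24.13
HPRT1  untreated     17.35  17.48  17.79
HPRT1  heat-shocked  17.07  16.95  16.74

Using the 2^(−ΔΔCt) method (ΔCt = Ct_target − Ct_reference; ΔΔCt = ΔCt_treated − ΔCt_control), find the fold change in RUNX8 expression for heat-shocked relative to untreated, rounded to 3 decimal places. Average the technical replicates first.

0.063

Mean Ct: RUNX8 untreated 21.210; RUNX8 heat-shocked 24.570; HPRT1 untreated 17.540; HPRT1 heat-shocked 16.920
ΔCt(untreated) = 21.210 − 17.540 = 3.670
ΔCt(heat-shocked) = 24.570 − 16.920 = 7.650
ΔΔCt = 7.650 − 3.670 = 3.980
Fold change = 2^(−3.980) = 0.0634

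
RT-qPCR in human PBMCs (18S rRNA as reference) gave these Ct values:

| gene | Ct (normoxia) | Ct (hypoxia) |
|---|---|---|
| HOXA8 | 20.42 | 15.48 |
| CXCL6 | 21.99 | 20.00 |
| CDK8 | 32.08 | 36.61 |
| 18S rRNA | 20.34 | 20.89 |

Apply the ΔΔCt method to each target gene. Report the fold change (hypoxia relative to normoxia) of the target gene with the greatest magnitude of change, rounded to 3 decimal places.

44.942

HOXA8: ΔΔCt = (15.48−20.89) − (20.42−20.34) = -5.41 − 0.08 = -5.49; fold change = 2^5.49 = 44.942
CXCL6: ΔΔCt = (20.00−20.89) − (21.99−20.34) = -0.89 − 1.65 = -2.54; fold change = 2^2.54 = 5.816
CDK8: ΔΔCt = (36.61−20.89) − (32.08−20.34) = 15.72 − 11.74 = 3.98; fold change = 2^-3.98 = 0.063
HOXA8 has the largest |ΔΔCt| = 5.49.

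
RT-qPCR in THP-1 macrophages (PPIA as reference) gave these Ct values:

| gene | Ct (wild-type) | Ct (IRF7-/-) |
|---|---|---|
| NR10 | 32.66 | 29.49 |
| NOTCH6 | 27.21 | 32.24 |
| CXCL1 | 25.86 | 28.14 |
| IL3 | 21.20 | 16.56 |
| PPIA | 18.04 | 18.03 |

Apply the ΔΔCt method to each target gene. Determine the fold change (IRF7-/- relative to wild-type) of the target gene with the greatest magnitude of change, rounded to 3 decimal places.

NR10: ΔΔCt = (29.49−18.03) − (32.66−18.04) = 11.46 − 14.62 = -3.16; fold change = 2^3.16 = 8.938
NOTCH6: ΔΔCt = (32.24−18.03) − (27.21−18.04) = 14.21 − 9.17 = 5.04; fold change = 2^-5.04 = 0.030
CXCL1: ΔΔCt = (28.14−18.03) − (25.86−18.04) = 10.11 − 7.82 = 2.29; fold change = 2^-2.29 = 0.204
IL3: ΔΔCt = (16.56−18.03) − (21.20−18.04) = -1.47 − 3.16 = -4.63; fold change = 2^4.63 = 24.761
NOTCH6 has the largest |ΔΔCt| = 5.04.

0.030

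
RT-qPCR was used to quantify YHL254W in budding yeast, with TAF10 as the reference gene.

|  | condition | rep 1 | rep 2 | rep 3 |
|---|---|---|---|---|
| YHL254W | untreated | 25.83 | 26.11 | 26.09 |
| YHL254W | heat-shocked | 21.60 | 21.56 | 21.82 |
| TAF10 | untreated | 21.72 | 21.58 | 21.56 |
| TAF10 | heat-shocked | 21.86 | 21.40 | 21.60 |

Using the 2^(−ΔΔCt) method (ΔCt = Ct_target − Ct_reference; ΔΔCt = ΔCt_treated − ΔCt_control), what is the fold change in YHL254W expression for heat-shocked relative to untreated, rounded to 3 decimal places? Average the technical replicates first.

20.393

Mean Ct: YHL254W untreated 26.010; YHL254W heat-shocked 21.660; TAF10 untreated 21.620; TAF10 heat-shocked 21.620
ΔCt(untreated) = 26.010 − 21.620 = 4.390
ΔCt(heat-shocked) = 21.660 − 21.620 = 0.040
ΔΔCt = 0.040 − 4.390 = -4.350
Fold change = 2^(−(-4.350)) = 2^4.350 = 20.3930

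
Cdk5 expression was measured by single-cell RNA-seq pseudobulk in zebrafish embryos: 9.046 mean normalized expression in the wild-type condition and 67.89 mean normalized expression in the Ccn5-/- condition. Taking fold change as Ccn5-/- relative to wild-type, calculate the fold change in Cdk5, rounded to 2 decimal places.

7.50

Fold change = 67.89 / 9.046 = 7.505
Cdk5 is upregulated.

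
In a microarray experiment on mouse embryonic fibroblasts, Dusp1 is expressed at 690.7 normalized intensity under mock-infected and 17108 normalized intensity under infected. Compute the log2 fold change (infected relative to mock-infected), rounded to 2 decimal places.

Fold change = 17108 / 690.7 = 24.7691
log2(24.7691) = 4.630

4.63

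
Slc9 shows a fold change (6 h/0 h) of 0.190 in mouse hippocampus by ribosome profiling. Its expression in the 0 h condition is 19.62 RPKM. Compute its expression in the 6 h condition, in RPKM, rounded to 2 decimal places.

6 h expression = 19.62 × 0.190 = 3.73

3.73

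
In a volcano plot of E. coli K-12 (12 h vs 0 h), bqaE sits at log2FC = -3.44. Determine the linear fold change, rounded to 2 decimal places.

0.09

Fold change = 2^(-3.44) = 0.092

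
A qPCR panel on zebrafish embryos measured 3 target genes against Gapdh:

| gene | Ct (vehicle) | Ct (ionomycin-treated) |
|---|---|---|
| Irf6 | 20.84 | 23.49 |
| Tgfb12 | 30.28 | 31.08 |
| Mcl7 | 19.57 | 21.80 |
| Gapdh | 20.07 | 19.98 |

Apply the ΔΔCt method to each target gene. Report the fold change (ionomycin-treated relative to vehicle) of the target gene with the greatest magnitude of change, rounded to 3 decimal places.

Irf6: ΔΔCt = (23.49−19.98) − (20.84−20.07) = 3.51 − 0.77 = 2.74; fold change = 2^-2.74 = 0.150
Tgfb12: ΔΔCt = (31.08−19.98) − (30.28−20.07) = 11.10 − 10.21 = 0.89; fold change = 2^-0.89 = 0.540
Mcl7: ΔΔCt = (21.80−19.98) − (19.57−20.07) = 1.82 − (-0.50) = 2.32; fold change = 2^-2.32 = 0.200
Irf6 has the largest |ΔΔCt| = 2.74.

0.150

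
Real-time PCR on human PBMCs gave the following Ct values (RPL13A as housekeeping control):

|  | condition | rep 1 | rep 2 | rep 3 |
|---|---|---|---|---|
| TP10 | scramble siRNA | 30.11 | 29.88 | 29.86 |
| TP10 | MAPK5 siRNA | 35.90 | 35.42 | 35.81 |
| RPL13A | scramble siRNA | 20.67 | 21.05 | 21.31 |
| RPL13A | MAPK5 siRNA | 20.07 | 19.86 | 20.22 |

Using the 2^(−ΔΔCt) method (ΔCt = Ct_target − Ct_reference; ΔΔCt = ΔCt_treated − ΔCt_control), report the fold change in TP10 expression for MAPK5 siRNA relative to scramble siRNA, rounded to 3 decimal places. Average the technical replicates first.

Mean Ct: TP10 scramble siRNA 29.950; TP10 MAPK5 siRNA 35.710; RPL13A scramble siRNA 21.010; RPL13A MAPK5 siRNA 20.050
ΔCt(scramble siRNA) = 29.950 − 21.010 = 8.940
ΔCt(MAPK5 siRNA) = 35.710 − 20.050 = 15.660
ΔΔCt = 15.660 − 8.940 = 6.720
Fold change = 2^(−6.720) = 0.0095

0.009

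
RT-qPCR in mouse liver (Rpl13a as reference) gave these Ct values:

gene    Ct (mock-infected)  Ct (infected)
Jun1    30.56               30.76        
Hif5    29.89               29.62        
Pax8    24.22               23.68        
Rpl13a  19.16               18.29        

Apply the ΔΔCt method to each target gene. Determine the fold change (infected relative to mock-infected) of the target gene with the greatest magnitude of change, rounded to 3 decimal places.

Jun1: ΔΔCt = (30.76−18.29) − (30.56−19.16) = 12.47 − 11.40 = 1.07; fold change = 2^-1.07 = 0.476
Hif5: ΔΔCt = (29.62−18.29) − (29.89−19.16) = 11.33 − 10.73 = 0.60; fold change = 2^-0.60 = 0.660
Pax8: ΔΔCt = (23.68−18.29) − (24.22−19.16) = 5.39 − 5.06 = 0.33; fold change = 2^-0.33 = 0.796
Jun1 has the largest |ΔΔCt| = 1.07.

0.476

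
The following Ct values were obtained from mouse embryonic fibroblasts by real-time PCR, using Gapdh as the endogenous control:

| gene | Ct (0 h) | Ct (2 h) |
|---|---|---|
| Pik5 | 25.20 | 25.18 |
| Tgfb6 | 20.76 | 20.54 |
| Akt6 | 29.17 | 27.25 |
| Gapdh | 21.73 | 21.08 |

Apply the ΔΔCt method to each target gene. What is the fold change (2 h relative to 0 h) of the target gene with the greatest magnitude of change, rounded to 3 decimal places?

2.412

Pik5: ΔΔCt = (25.18−21.08) − (25.20−21.73) = 4.10 − 3.47 = 0.63; fold change = 2^-0.63 = 0.646
Tgfb6: ΔΔCt = (20.54−21.08) − (20.76−21.73) = -0.54 − (-0.97) = 0.43; fold change = 2^-0.43 = 0.742
Akt6: ΔΔCt = (27.25−21.08) − (29.17−21.73) = 6.17 − 7.44 = -1.27; fold change = 2^1.27 = 2.412
Akt6 has the largest |ΔΔCt| = 1.27.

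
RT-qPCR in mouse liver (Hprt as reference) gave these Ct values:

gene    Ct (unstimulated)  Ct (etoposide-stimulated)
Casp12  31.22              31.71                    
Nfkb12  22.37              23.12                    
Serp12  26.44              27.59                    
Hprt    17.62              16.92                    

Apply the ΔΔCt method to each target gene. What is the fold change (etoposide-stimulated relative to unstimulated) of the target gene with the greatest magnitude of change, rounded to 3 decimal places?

0.277

Casp12: ΔΔCt = (31.71−16.92) − (31.22−17.62) = 14.79 − 13.60 = 1.19; fold change = 2^-1.19 = 0.438
Nfkb12: ΔΔCt = (23.12−16.92) − (22.37−17.62) = 6.20 − 4.75 = 1.45; fold change = 2^-1.45 = 0.366
Serp12: ΔΔCt = (27.59−16.92) − (26.44−17.62) = 10.67 − 8.82 = 1.85; fold change = 2^-1.85 = 0.277
Serp12 has the largest |ΔΔCt| = 1.85.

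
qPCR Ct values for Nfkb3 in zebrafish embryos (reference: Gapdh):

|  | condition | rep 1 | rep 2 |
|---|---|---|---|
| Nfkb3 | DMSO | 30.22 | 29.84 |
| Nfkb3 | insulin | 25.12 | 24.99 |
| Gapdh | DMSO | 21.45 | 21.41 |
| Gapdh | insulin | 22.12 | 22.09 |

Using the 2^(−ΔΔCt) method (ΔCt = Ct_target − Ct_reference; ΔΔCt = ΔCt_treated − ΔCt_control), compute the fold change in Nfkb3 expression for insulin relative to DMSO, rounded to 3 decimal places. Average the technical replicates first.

Mean Ct: Nfkb3 DMSO 30.030; Nfkb3 insulin 25.055; Gapdh DMSO 21.430; Gapdh insulin 22.105
ΔCt(DMSO) = 30.030 − 21.430 = 8.600
ΔCt(insulin) = 25.055 − 22.105 = 2.950
ΔΔCt = 2.950 − 8.600 = -5.650
Fold change = 2^(−(-5.650)) = 2^5.650 = 50.2134

50.213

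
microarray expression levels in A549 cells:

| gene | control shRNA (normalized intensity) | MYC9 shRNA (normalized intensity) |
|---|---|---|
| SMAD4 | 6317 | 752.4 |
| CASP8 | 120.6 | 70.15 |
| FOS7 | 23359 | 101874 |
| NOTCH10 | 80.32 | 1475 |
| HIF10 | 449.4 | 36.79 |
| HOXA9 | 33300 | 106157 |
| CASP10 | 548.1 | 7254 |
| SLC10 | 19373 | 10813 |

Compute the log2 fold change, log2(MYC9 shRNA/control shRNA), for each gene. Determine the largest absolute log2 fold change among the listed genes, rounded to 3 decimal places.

log2(752.4/6317) = -3.070  (SMAD4)
log2(70.15/120.6) = -0.782  (CASP8)
log2(101874/23359) = 2.125  (FOS7)
log2(1475/80.32) = 4.199  (NOTCH10)
log2(36.79/449.4) = -3.611  (HIF10)
log2(106157/33300) = 1.673  (HOXA9)
log2(7254/548.1) = 3.726  (CASP10)
log2(10813/19373) = -0.841  (SLC10)
The largest magnitude belongs to NOTCH10.

4.199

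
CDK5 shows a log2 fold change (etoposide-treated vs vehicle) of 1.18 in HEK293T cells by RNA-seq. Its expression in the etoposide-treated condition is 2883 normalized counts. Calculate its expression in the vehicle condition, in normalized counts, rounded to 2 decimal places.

1272.42

Fold change = 2^(1.18) = 2.2658
vehicle expression = 2883 / 2.2658 = 1272.42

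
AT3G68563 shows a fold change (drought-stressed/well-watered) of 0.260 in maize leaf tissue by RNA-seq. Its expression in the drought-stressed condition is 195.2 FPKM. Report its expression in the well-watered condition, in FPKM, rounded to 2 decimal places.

750.77

well-watered expression = 195.2 / 0.260 = 750.77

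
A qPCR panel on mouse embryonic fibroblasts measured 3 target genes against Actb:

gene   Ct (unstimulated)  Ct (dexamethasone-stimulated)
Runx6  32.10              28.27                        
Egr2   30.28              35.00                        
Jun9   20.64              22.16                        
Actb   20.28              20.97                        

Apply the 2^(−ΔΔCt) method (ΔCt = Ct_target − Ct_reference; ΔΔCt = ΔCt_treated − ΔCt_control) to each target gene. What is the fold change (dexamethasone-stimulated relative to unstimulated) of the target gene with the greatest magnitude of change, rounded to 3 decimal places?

Runx6: ΔΔCt = (28.27−20.97) − (32.10−20.28) = 7.30 − 11.82 = -4.52; fold change = 2^4.52 = 22.943
Egr2: ΔΔCt = (35.00−20.97) − (30.28−20.28) = 14.03 − 10.00 = 4.03; fold change = 2^-4.03 = 0.061
Jun9: ΔΔCt = (22.16−20.97) − (20.64−20.28) = 1.19 − 0.36 = 0.83; fold change = 2^-0.83 = 0.563
Runx6 has the largest |ΔΔCt| = 4.52.

22.943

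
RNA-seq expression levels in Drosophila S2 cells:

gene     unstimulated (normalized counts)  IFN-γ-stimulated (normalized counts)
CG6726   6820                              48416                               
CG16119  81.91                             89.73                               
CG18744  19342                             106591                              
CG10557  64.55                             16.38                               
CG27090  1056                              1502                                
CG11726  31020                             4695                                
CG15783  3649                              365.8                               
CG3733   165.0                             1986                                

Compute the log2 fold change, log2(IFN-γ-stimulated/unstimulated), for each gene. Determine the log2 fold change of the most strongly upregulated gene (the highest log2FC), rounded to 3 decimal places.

log2(48416/6820) = 2.828  (CG6726)
log2(89.73/81.91) = 0.132  (CG16119)
log2(106591/19342) = 2.462  (CG18744)
log2(16.38/64.55) = -1.978  (CG10557)
log2(1502/1056) = 0.508  (CG27090)
log2(4695/31020) = -2.724  (CG11726)
log2(365.8/3649) = -3.318  (CG15783)
log2(1986/165.0) = 3.589  (CG3733)
CG3733 is most strongly upregulated.

3.589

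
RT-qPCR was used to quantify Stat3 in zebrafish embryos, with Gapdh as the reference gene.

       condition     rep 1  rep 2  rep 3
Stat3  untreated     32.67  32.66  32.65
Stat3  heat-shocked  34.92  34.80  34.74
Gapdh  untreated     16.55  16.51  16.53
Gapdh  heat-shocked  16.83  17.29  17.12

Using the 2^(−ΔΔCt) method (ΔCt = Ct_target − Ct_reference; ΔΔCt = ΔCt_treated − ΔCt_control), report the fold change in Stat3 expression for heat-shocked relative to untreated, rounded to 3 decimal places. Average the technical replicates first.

0.328

Mean Ct: Stat3 untreated 32.660; Stat3 heat-shocked 34.820; Gapdh untreated 16.530; Gapdh heat-shocked 17.080
ΔCt(untreated) = 32.660 − 16.530 = 16.130
ΔCt(heat-shocked) = 34.820 − 17.080 = 17.740
ΔΔCt = 17.740 − 16.130 = 1.610
Fold change = 2^(−1.610) = 0.3276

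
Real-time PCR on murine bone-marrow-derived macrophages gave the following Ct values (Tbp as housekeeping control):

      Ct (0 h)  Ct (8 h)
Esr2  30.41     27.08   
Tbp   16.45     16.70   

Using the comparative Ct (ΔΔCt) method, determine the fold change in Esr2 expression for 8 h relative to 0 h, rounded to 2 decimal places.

ΔCt(0 h) = 30.410 − 16.450 = 13.960
ΔCt(8 h) = 27.080 − 16.700 = 10.380
ΔΔCt = 10.380 − 13.960 = -3.580
Fold change = 2^(−(-3.580)) = 2^3.580 = 11.959

11.96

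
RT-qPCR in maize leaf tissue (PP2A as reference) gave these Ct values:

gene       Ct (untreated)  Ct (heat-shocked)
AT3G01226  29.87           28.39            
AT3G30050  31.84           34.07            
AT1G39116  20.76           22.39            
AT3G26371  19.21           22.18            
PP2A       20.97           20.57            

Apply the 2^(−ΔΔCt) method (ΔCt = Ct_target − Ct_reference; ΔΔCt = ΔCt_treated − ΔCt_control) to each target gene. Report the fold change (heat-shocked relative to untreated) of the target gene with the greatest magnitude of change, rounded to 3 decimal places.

AT3G01226: ΔΔCt = (28.39−20.57) − (29.87−20.97) = 7.82 − 8.90 = -1.08; fold change = 2^1.08 = 2.114
AT3G30050: ΔΔCt = (34.07−20.57) − (31.84−20.97) = 13.50 − 10.87 = 2.63; fold change = 2^-2.63 = 0.162
AT1G39116: ΔΔCt = (22.39−20.57) − (20.76−20.97) = 1.82 − (-0.21) = 2.03; fold change = 2^-2.03 = 0.245
AT3G26371: ΔΔCt = (22.18−20.57) − (19.21−20.97) = 1.61 − (-1.76) = 3.37; fold change = 2^-3.37 = 0.097
AT3G26371 has the largest |ΔΔCt| = 3.37.

0.097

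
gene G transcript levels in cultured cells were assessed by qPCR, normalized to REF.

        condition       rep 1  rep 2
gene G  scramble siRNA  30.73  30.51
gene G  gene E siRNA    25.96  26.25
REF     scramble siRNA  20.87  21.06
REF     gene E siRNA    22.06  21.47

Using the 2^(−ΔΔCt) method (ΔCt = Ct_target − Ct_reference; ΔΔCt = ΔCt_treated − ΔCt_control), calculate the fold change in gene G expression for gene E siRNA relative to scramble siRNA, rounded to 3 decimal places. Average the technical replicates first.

39.808

Mean Ct: gene G scramble siRNA 30.620; gene G gene E siRNA 26.105; REF scramble siRNA 20.965; REF gene E siRNA 21.765
ΔCt(scramble siRNA) = 30.620 − 20.965 = 9.655
ΔCt(gene E siRNA) = 26.105 − 21.765 = 4.340
ΔΔCt = 4.340 − 9.655 = -5.315
Fold change = 2^(−(-5.315)) = 2^5.315 = 39.8084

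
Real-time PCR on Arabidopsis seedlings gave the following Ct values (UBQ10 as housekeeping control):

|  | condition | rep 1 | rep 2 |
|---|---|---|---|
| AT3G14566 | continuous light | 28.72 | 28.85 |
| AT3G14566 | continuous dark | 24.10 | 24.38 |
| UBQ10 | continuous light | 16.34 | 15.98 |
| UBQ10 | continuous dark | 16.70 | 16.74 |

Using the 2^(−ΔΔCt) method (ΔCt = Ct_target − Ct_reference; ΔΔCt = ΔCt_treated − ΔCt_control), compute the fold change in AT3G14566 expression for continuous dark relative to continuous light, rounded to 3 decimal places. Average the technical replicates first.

34.416

Mean Ct: AT3G14566 continuous light 28.785; AT3G14566 continuous dark 24.240; UBQ10 continuous light 16.160; UBQ10 continuous dark 16.720
ΔCt(continuous light) = 28.785 − 16.160 = 12.625
ΔCt(continuous dark) = 24.240 − 16.720 = 7.520
ΔΔCt = 7.520 − 12.625 = -5.105
Fold change = 2^(−(-5.105)) = 2^5.105 = 34.4158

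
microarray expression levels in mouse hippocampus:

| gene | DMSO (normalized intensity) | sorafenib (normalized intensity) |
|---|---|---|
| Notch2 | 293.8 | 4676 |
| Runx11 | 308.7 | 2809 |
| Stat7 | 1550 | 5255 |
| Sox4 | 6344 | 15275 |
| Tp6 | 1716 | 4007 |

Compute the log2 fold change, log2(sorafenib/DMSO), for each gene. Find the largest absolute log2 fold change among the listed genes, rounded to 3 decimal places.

log2(4676/293.8) = 3.992  (Notch2)
log2(2809/308.7) = 3.186  (Runx11)
log2(5255/1550) = 1.761  (Stat7)
log2(15275/6344) = 1.268  (Sox4)
log2(4007/1716) = 1.223  (Tp6)
The largest magnitude belongs to Notch2.

3.992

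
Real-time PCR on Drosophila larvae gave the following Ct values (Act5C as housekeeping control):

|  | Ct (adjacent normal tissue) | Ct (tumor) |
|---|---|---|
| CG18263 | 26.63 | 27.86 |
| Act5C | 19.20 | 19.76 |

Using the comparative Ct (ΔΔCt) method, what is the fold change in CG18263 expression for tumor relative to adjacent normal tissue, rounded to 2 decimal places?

ΔCt(adjacent normal tissue) = 26.630 − 19.200 = 7.430
ΔCt(tumor) = 27.860 − 19.760 = 8.100
ΔΔCt = 8.100 − 7.430 = 0.670
Fold change = 2^(−0.670) = 0.629

0.63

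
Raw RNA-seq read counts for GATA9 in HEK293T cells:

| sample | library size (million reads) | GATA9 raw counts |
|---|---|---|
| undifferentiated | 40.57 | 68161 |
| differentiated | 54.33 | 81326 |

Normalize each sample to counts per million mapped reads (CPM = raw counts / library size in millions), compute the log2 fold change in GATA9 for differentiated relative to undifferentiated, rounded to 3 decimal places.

CPM(undifferentiated) = 68161 / 40.57 = 1680.0838
CPM(differentiated) = 81326 / 54.33 = 1496.8894
Fold change = 1496.8894 / 1680.0838 = 0.89096
log2(0.89096) = -0.1666

-0.167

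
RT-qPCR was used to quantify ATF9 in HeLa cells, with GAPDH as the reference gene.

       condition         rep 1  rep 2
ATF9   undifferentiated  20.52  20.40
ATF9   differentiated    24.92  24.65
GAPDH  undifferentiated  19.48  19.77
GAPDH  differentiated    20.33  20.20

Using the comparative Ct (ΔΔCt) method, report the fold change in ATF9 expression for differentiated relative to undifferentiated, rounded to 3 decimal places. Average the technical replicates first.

Mean Ct: ATF9 undifferentiated 20.460; ATF9 differentiated 24.785; GAPDH undifferentiated 19.625; GAPDH differentiated 20.265
ΔCt(undifferentiated) = 20.460 − 19.625 = 0.835
ΔCt(differentiated) = 24.785 − 20.265 = 4.520
ΔΔCt = 4.520 − 0.835 = 3.685
Fold change = 2^(−3.685) = 0.0778

0.078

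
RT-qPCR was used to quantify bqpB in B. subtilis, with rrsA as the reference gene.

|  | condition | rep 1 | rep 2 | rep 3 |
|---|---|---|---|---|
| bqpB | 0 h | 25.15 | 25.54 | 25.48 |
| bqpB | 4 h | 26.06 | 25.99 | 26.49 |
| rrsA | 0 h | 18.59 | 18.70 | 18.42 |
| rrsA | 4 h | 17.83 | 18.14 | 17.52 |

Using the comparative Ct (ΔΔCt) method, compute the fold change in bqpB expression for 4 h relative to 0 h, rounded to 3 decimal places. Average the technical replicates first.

0.346

Mean Ct: bqpB 0 h 25.390; bqpB 4 h 26.180; rrsA 0 h 18.570; rrsA 4 h 17.830
ΔCt(0 h) = 25.390 − 18.570 = 6.820
ΔCt(4 h) = 26.180 − 17.830 = 8.350
ΔΔCt = 8.350 − 6.820 = 1.530
Fold change = 2^(−1.530) = 0.3463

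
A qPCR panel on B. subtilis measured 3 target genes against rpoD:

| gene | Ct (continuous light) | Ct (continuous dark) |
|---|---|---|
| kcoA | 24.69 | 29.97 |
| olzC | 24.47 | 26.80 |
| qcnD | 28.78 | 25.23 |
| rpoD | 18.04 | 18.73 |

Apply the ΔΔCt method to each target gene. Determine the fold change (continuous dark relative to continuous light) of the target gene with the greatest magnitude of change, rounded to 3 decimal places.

0.042

kcoA: ΔΔCt = (29.97−18.73) − (24.69−18.04) = 11.24 − 6.65 = 4.59; fold change = 2^-4.59 = 0.042
olzC: ΔΔCt = (26.80−18.73) − (24.47−18.04) = 8.07 − 6.43 = 1.64; fold change = 2^-1.64 = 0.321
qcnD: ΔΔCt = (25.23−18.73) − (28.78−18.04) = 6.50 − 10.74 = -4.24; fold change = 2^4.24 = 18.896
kcoA has the largest |ΔΔCt| = 4.59.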